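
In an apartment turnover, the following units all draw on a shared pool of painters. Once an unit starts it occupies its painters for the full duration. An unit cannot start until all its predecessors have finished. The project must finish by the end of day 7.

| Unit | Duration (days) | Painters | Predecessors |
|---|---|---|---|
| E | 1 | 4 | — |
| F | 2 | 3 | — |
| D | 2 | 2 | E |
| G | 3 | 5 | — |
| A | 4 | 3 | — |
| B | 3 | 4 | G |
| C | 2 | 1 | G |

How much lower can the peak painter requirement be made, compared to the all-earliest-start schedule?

6

Early-start peak: d1:15  d2:13  d3:10  d4:8  d5:5  d6:4  d7:0 ⇒ 15.
Leveled (E@1, F@2, D@4, G@1, A@4, B@4, C@6): d1:9  d2:8  d3:8  d4:9  d5:9  d6:8  d7:4 ⇒ 9.
Reduction 15 − 9 = 6.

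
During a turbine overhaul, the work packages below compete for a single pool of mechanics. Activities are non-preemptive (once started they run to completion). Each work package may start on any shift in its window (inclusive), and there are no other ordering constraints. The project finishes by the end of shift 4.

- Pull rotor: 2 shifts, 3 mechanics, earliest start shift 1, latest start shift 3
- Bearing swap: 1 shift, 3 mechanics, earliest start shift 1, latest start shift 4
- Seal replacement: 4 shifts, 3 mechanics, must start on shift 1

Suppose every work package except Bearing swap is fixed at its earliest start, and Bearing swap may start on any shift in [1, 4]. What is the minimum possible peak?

Bearing swap@1: s1:9  s2:6  s3:3  s4:3 → peak 9
Bearing swap@2: s1:6  s2:9  s3:3  s4:3 → peak 9
Bearing swap@3: s1:6  s2:6  s3:6  s4:3 → peak 6
Bearing swap@4: s1:6  s2:6  s3:3  s4:6 → peak 6
Best is Bearing swap@3, peak 6.

6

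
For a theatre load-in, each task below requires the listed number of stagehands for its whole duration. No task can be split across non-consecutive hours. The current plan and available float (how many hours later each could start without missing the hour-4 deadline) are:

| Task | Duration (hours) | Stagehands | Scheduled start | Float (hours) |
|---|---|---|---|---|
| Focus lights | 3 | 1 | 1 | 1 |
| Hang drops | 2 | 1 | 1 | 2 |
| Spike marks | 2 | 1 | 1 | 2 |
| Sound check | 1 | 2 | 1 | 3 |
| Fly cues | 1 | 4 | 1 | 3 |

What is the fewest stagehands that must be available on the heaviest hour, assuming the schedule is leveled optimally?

Early-start (Focus lights@1, Hang drops@1, Spike marks@1, Sound check@1, Fly cues@1) gives peak 9: h1:9  h2:3  h3:1  h4:0.
Shift Sound check→3, Fly cues→4.
Schedule Focus lights@1, Hang drops@1, Spike marks@1, Sound check@3, Fly cues@4: h1:3  h2:3  h3:3  h4:4 — peak 4.
Total stagehand-hours = 13 over 4 hours ⇒ peak ≥ ⌈13/4⌉ = 4, so 4 is optimal.

4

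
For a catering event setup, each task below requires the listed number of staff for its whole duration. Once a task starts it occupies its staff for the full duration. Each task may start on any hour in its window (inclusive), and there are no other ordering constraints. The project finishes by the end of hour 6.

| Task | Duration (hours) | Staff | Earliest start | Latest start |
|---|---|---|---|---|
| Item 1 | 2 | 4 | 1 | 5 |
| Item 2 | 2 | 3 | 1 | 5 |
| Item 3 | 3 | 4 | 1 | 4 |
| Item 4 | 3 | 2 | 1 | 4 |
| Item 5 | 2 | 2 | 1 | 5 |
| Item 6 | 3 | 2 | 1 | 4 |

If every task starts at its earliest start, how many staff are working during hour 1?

17

At early start, hour 1 has: Item 1, Item 2, Item 3, Item 4, Item 5, Item 6.
Demand: 4 + 3 + 4 + 2 + 2 + 2 = 17.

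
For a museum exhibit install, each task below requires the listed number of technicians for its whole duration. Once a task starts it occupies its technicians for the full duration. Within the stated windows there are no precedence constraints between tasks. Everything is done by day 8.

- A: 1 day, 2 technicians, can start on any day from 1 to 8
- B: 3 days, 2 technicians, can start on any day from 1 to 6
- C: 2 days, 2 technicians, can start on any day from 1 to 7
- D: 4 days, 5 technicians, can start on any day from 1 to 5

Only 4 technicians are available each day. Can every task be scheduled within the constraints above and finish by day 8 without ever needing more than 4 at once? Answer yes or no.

The minimum achievable peak is 5; 4 < 5, so no feasible schedule stays within the cap.

no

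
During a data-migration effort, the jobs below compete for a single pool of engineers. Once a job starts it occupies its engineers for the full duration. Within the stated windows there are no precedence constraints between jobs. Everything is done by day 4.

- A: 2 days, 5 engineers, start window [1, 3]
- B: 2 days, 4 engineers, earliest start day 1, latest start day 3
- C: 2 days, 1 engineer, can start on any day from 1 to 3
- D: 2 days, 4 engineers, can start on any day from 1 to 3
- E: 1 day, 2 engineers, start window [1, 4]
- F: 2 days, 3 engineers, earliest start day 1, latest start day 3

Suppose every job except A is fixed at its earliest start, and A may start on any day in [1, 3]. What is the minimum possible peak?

14

A@1: d1:19  d2:17  d3:0  d4:0 → peak 19
A@2: d1:14  d2:17  d3:5  d4:0 → peak 17
A@3: d1:14  d2:12  d3:5  d4:5 → peak 14
Best is A@3, peak 14.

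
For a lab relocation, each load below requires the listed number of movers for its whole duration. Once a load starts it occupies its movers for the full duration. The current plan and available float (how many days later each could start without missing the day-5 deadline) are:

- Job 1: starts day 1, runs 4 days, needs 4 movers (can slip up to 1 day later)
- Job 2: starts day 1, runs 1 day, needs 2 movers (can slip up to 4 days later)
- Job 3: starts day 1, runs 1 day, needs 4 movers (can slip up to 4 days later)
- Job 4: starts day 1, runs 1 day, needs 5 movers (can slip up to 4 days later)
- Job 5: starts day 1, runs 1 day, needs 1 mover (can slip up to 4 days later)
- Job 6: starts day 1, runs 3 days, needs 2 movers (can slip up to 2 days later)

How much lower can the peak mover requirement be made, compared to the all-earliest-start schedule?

10

Early-start peak: d1:18  d2:6  d3:6  d4:4  d5:0 ⇒ 18.
Leveled (Job 1@1, Job 2@1, Job 3@2, Job 4@5, Job 5@1, Job 6@3): d1:7  d2:8  d3:6  d4:6  d5:7 ⇒ 8.
Reduction 18 − 8 = 10.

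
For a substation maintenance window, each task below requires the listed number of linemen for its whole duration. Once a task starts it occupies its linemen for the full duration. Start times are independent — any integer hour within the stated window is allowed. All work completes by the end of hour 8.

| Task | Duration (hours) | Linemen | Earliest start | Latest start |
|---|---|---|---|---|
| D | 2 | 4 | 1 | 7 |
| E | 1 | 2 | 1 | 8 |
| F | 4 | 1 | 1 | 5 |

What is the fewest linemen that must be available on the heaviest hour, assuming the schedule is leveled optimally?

Early-start (D@1, E@1, F@1) gives peak 7: h1:7  h2:5  h3:1  h4:1  h5:0  h6:0  h7:0  h8:0.
Shift E→3, F→3.
Schedule D@1, E@3, F@3: h1:4  h2:4  h3:3  h4:1  h5:1  h6:1  h7:0  h8:0 — peak 4.

4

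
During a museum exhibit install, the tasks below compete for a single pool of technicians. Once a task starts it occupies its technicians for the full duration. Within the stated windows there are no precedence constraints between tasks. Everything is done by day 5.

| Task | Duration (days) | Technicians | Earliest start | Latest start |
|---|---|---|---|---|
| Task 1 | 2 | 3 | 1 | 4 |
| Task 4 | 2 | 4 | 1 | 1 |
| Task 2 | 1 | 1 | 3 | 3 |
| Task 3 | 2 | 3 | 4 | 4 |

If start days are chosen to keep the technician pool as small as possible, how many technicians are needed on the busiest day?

Early-start (Task 1@1, Task 4@1, Task 2@3, Task 3@4) gives peak 7: d1:7  d2:7  d3:1  d4:3  d5:3.
Shift Task 1→3.
Schedule Task 1@3, Task 4@1, Task 2@3, Task 3@4: d1:4  d2:4  d3:4  d4:6  d5:3 — peak 6.
No arrangement of the 4 feasible schedules does better.

6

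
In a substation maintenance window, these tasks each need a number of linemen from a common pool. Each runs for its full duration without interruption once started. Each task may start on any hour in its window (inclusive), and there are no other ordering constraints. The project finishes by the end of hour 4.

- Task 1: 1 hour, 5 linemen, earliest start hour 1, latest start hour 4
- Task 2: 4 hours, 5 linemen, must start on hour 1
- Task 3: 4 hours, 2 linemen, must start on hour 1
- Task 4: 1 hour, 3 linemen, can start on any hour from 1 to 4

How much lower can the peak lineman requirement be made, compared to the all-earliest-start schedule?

Early-start peak: h1:15  h2:7  h3:7  h4:7 ⇒ 15.
Leveled (Task 1@1, Task 2@1, Task 3@1, Task 4@2): h1:12  h2:10  h3:7  h4:7 ⇒ 12.
Reduction 15 − 12 = 3.

3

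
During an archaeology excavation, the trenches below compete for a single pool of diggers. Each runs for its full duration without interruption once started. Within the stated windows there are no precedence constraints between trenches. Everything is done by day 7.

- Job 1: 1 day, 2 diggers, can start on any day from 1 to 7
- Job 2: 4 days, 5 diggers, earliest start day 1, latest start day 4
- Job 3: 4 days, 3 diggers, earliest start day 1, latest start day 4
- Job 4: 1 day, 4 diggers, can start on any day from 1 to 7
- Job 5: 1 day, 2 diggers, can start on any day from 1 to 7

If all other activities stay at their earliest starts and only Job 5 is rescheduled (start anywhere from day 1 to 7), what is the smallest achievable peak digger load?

Job 5@1: d1:16  d2:8  d3:8  d4:8  d5:0  d6:0  d7:0 → peak 16
Job 5@2: d1:14  d2:10  d3:8  d4:8  d5:0  d6:0  d7:0 → peak 14
Job 5@3: d1:14  d2:8  d3:10  d4:8  d5:0  d6:0  d7:0 → peak 14
Job 5@4: d1:14  d2:8  d3:8  d4:10  d5:0  d6:0  d7:0 → peak 14
Job 5@5: d1:14  d2:8  d3:8  d4:8  d5:2  d6:0  d7:0 → peak 14
Job 5@6: d1:14  d2:8  d3:8  d4:8  d5:0  d6:2  d7:0 → peak 14
Job 5@7: d1:14  d2:8  d3:8  d4:8  d5:0  d6:0  d7:2 → peak 14
Best is Job 5@2, peak 14.

14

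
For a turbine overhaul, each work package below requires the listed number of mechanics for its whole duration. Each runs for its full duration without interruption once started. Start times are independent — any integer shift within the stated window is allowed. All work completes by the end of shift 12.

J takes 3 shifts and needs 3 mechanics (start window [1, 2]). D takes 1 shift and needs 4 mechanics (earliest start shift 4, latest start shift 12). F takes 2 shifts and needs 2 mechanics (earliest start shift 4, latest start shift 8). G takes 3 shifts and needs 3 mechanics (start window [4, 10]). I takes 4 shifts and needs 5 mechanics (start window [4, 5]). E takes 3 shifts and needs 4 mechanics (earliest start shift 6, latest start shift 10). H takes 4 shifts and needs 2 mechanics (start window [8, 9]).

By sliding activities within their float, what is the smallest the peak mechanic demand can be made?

Early-start (J@1, D@4, F@4, G@4, I@4, E@6, H@8) gives peak 14: s1:3  s2:3  s3:3  s4:14  s5:10  s6:12  s7:9  s8:6  s9:2  s10:2  s11:2  s12:0.
Shift G→6, I→5, E→9, H→9.
Schedule J@1, D@4, F@4, G@6, I@5, E@9, H@9: s1:3  s2:3  s3:3  s4:6  s5:7  s6:8  s7:8  s8:8  s9:6  s10:6  s11:6  s12:2 — peak 8.

8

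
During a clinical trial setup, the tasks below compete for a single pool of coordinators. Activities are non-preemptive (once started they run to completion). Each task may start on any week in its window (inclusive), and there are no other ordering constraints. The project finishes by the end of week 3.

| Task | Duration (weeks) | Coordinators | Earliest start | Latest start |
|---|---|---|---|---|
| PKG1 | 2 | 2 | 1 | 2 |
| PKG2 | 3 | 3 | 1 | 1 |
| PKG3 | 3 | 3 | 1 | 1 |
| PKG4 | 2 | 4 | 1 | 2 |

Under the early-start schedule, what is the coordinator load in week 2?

At early start, week 2 has: PKG1, PKG2, PKG3, PKG4.
Demand: 2 + 3 + 3 + 4 = 12.

12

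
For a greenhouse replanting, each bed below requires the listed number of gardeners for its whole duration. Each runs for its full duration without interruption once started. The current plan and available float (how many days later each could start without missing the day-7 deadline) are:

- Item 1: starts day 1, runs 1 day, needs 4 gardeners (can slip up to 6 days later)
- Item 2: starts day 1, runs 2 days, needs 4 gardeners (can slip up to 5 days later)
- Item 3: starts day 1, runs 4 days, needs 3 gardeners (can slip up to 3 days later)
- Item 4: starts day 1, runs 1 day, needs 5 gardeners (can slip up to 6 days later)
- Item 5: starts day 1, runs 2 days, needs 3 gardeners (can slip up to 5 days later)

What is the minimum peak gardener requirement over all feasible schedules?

Early-start (Item 1@1, Item 2@1, Item 3@1, Item 4@1, Item 5@1) gives peak 19: d1:19  d2:10  d3:3  d4:3  d5:0  d6:0  d7:0.
Shift Item 2→2, Item 4→5, Item 5→6.
Schedule Item 1@1, Item 2@2, Item 3@1, Item 4@5, Item 5@6: d1:7  d2:7  d3:7  d4:3  d5:5  d6:3  d7:3 — peak 7.

7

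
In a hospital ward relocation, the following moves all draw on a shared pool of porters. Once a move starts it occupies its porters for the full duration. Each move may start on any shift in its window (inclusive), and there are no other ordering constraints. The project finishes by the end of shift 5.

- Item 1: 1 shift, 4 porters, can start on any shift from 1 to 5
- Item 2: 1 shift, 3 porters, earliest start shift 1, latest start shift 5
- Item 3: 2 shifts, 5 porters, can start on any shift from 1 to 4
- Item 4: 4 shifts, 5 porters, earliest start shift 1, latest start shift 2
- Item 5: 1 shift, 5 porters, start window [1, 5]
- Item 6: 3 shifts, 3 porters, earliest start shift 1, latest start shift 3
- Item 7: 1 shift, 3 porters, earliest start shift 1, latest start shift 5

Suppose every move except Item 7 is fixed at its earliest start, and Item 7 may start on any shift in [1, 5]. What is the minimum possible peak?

25

Item 7@1: s1:28  s2:13  s3:8  s4:5  s5:0 → peak 28
Item 7@2: s1:25  s2:16  s3:8  s4:5  s5:0 → peak 25
Item 7@3: s1:25  s2:13  s3:11  s4:5  s5:0 → peak 25
Item 7@4: s1:25  s2:13  s3:8  s4:8  s5:0 → peak 25
Item 7@5: s1:25  s2:13  s3:8  s4:5  s5:3 → peak 25
Best is Item 7@2, peak 25.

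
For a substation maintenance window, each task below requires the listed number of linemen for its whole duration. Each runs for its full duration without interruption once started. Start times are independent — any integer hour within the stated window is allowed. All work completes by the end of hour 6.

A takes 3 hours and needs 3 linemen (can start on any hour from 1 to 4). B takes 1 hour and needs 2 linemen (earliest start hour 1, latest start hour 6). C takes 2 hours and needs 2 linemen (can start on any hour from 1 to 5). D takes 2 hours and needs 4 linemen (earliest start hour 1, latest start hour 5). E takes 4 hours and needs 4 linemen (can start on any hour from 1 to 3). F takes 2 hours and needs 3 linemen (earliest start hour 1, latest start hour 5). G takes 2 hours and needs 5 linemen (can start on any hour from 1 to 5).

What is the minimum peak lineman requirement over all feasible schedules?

Early-start (A@1, B@1, C@1, D@1, E@1, F@1, G@1) gives peak 23: h1:23  h2:21  h3:7  h4:4  h5:0  h6:0.
Shift C→4, D→5, E→3, F→3.
Schedule A@1, B@1, C@4, D@5, E@3, F@3, G@1: h1:10  h2:8  h3:10  h4:9  h5:10  h6:8 — peak 10.
Total lineman-hours = 55 over 6 hours ⇒ peak ≥ ⌈55/6⌉ = 10, so 10 is optimal.

10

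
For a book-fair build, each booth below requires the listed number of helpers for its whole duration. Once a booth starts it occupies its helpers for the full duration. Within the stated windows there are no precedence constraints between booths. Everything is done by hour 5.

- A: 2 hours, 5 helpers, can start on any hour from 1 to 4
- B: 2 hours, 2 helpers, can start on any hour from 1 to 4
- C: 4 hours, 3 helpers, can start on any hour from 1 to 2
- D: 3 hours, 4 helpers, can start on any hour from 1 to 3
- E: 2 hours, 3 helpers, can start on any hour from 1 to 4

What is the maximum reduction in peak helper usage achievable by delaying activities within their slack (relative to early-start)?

Early-start peak: h1:17  h2:17  h3:7  h4:3  h5:0 ⇒ 17.
Leveled (A@1, B@1, C@1, D@3, E@3): h1:10  h2:10  h3:10  h4:10  h5:4 ⇒ 10.
Reduction 17 − 10 = 7.

7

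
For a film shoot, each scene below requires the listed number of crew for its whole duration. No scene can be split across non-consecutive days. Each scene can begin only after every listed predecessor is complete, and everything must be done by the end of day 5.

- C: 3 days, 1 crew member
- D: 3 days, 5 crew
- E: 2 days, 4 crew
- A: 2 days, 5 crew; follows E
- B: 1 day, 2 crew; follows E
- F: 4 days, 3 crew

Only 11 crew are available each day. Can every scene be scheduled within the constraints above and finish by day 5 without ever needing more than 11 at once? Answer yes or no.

no

The minimum achievable peak is 12; 11 < 12, so no feasible schedule stays within the cap.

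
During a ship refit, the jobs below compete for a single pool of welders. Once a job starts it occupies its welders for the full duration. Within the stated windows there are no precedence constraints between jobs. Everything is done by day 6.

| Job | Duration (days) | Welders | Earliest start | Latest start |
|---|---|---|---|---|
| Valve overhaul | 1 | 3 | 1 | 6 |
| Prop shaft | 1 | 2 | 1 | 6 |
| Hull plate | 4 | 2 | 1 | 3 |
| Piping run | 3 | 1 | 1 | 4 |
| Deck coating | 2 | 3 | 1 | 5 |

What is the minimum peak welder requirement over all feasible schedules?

Early-start (Valve overhaul@1, Prop shaft@1, Hull plate@1, Piping run@1, Deck coating@1) gives peak 11: d1:11  d2:6  d3:3  d4:2  d5:0  d6:0.
Shift Hull plate→2, Piping run→2, Deck coating→5.
Schedule Valve overhaul@1, Prop shaft@1, Hull plate@2, Piping run@2, Deck coating@5: d1:5  d2:3  d3:3  d4:3  d5:5  d6:3 — peak 5.

5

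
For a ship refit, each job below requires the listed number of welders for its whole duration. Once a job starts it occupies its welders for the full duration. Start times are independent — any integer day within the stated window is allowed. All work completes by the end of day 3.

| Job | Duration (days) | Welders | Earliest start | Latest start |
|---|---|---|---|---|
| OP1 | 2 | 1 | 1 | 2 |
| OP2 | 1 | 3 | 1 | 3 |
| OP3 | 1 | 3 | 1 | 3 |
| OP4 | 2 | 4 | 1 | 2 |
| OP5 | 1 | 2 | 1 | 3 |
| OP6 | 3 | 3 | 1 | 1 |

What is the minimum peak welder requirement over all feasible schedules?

Early-start (OP1@1, OP2@1, OP3@1, OP4@1, OP5@1, OP6@1) gives peak 16: d1:16  d2:8  d3:3.
Shift OP4→2, OP5→2.
Schedule OP1@1, OP2@1, OP3@1, OP4@2, OP5@2, OP6@1: d1:10  d2:10  d3:7 — peak 10.

10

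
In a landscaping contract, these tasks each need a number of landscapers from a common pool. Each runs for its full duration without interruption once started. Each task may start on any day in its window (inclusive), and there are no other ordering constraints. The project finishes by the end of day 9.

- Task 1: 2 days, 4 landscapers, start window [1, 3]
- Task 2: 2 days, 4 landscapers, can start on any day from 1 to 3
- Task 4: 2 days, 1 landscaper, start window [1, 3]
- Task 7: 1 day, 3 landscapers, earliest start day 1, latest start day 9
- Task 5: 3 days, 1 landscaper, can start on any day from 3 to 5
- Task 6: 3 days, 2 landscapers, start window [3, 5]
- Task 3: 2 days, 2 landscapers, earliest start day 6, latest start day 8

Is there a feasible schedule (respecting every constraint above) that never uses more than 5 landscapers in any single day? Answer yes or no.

yes

Schedule Task 1@1, Task 2@3, Task 4@1, Task 7@6, Task 5@3, Task 6@5, Task 3@7: d1:5  d2:5  d3:5  d4:5  d5:3  d6:5  d7:4  d8:2  d9:0 — peak 5 ≤ 5.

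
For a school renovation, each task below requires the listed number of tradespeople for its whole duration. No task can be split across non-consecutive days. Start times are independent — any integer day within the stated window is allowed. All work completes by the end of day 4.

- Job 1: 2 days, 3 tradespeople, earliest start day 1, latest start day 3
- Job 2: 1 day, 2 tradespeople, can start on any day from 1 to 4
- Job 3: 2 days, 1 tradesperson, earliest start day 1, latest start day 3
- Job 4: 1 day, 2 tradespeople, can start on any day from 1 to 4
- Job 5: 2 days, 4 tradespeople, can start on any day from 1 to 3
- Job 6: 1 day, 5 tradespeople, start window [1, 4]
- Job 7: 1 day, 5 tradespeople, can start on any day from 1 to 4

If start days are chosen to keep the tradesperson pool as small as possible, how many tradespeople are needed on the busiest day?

Early-start (Job 1@1, Job 2@1, Job 3@1, Job 4@1, Job 5@1, Job 6@1, Job 7@1) gives peak 22: d1:22  d2:8  d3:0  d4:0.
Shift Job 2→3, Job 4→4, Job 6→3, Job 7→4.
Schedule Job 1@1, Job 2@3, Job 3@1, Job 4@4, Job 5@1, Job 6@3, Job 7@4: d1:8  d2:8  d3:7  d4:7 — peak 8.
Total tradesperson-days = 30 over 4 days ⇒ peak ≥ ⌈30/4⌉ = 8, so 8 is optimal.

8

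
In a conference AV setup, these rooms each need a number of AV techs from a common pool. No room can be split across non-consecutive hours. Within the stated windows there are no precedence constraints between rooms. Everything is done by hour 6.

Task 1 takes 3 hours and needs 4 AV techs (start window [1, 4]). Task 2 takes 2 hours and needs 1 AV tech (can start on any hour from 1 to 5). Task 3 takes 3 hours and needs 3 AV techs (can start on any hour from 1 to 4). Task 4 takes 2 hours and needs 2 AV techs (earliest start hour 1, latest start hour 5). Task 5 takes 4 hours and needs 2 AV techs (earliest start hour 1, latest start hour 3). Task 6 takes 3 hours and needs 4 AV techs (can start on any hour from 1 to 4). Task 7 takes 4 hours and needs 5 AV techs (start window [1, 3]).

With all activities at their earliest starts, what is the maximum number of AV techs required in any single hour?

Early-start schedule: Task 1@1, Task 2@1, Task 3@1, Task 4@1, Task 5@1, Task 6@1, Task 7@1.
Load per hour: hour 1: 21, hour 2: 21, hour 3: 18, hour 4: 7, hour 5: 0, hour 6: 0.
Peak is 21.

21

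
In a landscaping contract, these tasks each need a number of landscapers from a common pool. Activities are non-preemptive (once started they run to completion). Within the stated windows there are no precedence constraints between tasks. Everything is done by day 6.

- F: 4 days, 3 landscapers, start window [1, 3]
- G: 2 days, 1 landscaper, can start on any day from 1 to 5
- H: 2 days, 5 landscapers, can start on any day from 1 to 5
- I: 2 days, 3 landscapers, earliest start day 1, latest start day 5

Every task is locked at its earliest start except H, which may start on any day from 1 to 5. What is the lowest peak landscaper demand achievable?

H@1: d1:12  d2:12  d3:3  d4:3  d5:0  d6:0 → peak 12
H@2: d1:7  d2:12  d3:8  d4:3  d5:0  d6:0 → peak 12
H@3: d1:7  d2:7  d3:8  d4:8  d5:0  d6:0 → peak 8
H@4: d1:7  d2:7  d3:3  d4:8  d5:5  d6:0 → peak 8
H@5: d1:7  d2:7  d3:3  d4:3  d5:5  d6:5 → peak 7
Best is H@5, peak 7.

7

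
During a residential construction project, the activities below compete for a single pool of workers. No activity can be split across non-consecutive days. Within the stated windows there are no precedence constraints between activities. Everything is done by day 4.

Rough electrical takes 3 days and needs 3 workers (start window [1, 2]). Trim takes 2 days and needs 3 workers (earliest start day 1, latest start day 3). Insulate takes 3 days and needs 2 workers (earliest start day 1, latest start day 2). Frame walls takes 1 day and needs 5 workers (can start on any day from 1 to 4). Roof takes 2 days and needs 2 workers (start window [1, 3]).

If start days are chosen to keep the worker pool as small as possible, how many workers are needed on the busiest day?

Early-start (Rough electrical@1, Trim@1, Insulate@1, Frame walls@1, Roof@1) gives peak 15: d1:15  d2:10  d3:5  d4:0.
Shift Frame walls→4, Roof→3.
Schedule Rough electrical@1, Trim@1, Insulate@1, Frame walls@4, Roof@3: d1:8  d2:8  d3:7  d4:7 — peak 8.
Total worker-days = 30 over 4 days ⇒ peak ≥ ⌈30/4⌉ = 8, so 8 is optimal.

8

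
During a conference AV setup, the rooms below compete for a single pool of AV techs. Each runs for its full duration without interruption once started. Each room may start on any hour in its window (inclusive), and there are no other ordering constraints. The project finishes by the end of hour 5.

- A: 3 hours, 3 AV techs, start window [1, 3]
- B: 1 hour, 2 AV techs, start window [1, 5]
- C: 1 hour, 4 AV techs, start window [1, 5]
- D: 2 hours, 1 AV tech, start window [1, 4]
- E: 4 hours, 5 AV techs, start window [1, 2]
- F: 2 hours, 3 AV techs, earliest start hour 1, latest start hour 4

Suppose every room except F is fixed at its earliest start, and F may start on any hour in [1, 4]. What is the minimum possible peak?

F@1: h1:18  h2:12  h3:8  h4:5  h5:0 → peak 18
F@2: h1:15  h2:12  h3:11  h4:5  h5:0 → peak 15
F@3: h1:15  h2:9  h3:11  h4:8  h5:0 → peak 15
F@4: h1:15  h2:9  h3:8  h4:8  h5:3 → peak 15
Best is F@2, peak 15.

15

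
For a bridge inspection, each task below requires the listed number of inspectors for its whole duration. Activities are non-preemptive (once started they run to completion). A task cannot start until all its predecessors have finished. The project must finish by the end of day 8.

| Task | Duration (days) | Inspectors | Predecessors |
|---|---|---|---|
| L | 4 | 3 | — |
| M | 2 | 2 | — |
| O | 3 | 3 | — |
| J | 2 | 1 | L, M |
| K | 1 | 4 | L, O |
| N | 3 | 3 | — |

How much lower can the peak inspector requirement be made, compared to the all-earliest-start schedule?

Early-start peak: d1:11  d2:11  d3:9  d4:3  d5:5  d6:1  d7:0  d8:0 ⇒ 11.
Leveled (L@1, M@1, O@3, J@6, K@8, N@5): d1:5  d2:5  d3:6  d4:6  d5:6  d6:4  d7:4  d8:4 ⇒ 6.
Reduction 11 − 6 = 5.

5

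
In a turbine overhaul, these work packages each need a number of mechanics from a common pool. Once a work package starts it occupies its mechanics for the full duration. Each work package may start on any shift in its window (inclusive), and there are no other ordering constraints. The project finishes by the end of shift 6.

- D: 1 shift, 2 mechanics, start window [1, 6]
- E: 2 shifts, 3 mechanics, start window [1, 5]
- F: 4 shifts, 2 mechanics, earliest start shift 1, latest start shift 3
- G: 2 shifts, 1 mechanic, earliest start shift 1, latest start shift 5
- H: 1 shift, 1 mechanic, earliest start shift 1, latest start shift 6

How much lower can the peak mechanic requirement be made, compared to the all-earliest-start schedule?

Early-start peak: s1:9  s2:6  s3:2  s4:2  s5:0  s6:0 ⇒ 9.
Leveled (D@1, E@5, F@1, G@2, H@2): s1:4  s2:4  s3:3  s4:2  s5:3  s6:3 ⇒ 4.
Reduction 9 − 4 = 5.

5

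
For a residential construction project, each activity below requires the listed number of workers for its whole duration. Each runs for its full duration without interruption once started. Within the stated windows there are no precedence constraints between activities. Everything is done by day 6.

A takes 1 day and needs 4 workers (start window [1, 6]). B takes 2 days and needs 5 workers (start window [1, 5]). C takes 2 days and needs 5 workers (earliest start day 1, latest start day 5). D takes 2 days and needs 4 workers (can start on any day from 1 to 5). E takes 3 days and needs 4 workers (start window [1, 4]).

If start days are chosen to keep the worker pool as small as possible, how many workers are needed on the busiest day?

9

Early-start (A@1, B@1, C@1, D@1, E@1) gives peak 22: d1:22  d2:18  d3:4  d4:0  d5:0  d6:0.
Shift C→3, D→2, E→4.
Schedule A@1, B@1, C@3, D@2, E@4: d1:9  d2:9  d3:9  d4:9  d5:4  d6:4 — peak 9.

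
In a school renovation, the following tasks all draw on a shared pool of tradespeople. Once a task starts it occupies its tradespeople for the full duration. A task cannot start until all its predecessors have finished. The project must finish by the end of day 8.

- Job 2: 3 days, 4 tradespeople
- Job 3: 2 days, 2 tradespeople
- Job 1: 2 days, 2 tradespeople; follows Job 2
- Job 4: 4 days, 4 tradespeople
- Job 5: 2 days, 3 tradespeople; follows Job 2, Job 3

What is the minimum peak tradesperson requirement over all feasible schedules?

7

Early-start (Job 2@1, Job 3@1, Job 1@4, Job 4@1, Job 5@4) gives peak 10: d1:10  d2:10  d3:8  d4:9  d5:5  d6:0  d7:0  d8:0.
Shift Job 4→4, Job 5→6.
Schedule Job 2@1, Job 3@1, Job 1@4, Job 4@4, Job 5@6: d1:6  d2:6  d3:4  d4:6  d5:6  d6:7  d7:7  d8:0 — peak 7.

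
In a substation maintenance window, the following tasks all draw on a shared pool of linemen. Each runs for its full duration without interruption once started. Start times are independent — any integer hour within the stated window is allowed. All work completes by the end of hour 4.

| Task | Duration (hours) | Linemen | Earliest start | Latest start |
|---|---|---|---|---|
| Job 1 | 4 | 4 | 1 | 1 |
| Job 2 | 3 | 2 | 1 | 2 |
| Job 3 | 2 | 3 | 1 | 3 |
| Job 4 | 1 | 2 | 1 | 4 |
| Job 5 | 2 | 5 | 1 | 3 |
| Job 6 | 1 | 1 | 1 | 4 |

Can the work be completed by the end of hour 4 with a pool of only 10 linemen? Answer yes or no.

no

Total lineman-hours = 41; over 4 hours the average is 41/4 > 10, so some hour must exceed 10.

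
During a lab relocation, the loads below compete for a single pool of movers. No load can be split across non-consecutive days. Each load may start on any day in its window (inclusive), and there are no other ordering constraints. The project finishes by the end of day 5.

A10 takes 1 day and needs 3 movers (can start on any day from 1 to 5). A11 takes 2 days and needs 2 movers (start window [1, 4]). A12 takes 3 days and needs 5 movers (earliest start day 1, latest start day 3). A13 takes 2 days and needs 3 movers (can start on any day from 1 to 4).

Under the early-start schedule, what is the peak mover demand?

Early-start schedule: A10@1, A11@1, A12@1, A13@1.
Load per day: day 1: 13, day 2: 10, day 3: 5, day 4: 0, day 5: 0.
Peak is 13.

13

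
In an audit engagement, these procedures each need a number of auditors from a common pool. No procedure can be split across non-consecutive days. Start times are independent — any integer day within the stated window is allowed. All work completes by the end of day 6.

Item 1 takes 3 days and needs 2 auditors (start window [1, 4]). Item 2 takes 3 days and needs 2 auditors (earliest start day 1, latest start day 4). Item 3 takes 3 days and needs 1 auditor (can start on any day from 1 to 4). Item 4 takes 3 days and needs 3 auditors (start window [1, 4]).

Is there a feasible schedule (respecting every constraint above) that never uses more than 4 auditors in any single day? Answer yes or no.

Schedule Item 1@1, Item 2@1, Item 3@4, Item 4@4: d1:4  d2:4  d3:4  d4:4  d5:4  d6:4 — peak 4 ≤ 4.

yes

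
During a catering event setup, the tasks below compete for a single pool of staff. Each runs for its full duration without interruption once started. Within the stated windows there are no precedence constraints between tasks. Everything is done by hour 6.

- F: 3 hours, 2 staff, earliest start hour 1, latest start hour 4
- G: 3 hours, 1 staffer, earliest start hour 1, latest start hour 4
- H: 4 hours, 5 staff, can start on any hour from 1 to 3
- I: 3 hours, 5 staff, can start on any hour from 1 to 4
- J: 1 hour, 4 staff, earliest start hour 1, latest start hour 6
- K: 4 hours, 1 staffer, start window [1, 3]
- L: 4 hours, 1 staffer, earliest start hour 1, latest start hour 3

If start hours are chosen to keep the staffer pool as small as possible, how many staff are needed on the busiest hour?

Early-start (F@1, G@1, H@1, I@1, J@1, K@1, L@1) gives peak 19: h1:19  h2:15  h3:15  h4:7  h5:0  h6:0.
Shift I→4, K→2, L→2.
Schedule F@1, G@1, H@1, I@4, J@1, K@2, L@2: h1:12  h2:10  h3:10  h4:12  h5:7  h6:5 — peak 12.

12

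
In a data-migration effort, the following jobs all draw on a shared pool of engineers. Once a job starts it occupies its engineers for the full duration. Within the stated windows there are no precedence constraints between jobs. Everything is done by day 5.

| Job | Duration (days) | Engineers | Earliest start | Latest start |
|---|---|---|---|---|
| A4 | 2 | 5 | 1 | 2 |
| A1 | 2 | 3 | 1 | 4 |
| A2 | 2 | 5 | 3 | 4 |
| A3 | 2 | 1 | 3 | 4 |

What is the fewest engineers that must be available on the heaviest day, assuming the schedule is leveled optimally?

Schedule A4@1, A1@1, A2@3, A3@3: d1:8  d2:8  d3:6  d4:6  d5:0 — peak 8.

8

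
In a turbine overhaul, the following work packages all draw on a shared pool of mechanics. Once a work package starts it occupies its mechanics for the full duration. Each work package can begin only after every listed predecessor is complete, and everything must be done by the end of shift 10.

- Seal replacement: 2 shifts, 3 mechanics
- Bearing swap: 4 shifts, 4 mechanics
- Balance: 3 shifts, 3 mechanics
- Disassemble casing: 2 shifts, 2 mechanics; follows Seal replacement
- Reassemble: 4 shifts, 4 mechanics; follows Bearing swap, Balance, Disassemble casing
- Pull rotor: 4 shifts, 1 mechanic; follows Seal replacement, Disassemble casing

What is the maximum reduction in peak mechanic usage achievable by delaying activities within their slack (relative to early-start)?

3

Early-start peak: s1:10  s2:10  s3:9  s4:6  s5:5  s6:5  s7:5  s8:5  s9:0  s10:0 ⇒ 10.
Leveled (Seal replacement@1, Bearing swap@1, Balance@3, Disassemble casing@5, Reassemble@7, Pull rotor@7): s1:7  s2:7  s3:7  s4:7  s5:5  s6:2  s7:5  s8:5  s9:5  s10:5 ⇒ 7.
Reduction 10 − 7 = 3.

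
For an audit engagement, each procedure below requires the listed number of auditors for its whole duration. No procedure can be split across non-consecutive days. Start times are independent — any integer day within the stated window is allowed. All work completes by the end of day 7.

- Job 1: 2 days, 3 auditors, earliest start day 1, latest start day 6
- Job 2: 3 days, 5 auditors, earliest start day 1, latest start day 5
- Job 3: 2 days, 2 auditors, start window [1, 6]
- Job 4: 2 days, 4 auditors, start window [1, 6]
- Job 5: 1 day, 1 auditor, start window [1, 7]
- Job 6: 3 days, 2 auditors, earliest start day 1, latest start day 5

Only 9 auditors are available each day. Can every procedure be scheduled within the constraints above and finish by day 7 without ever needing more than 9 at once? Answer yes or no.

Schedule Job 1@1, Job 2@3, Job 3@1, Job 4@6, Job 5@1, Job 6@2: d1:6  d2:7  d3:7  d4:7  d5:5  d6:4  d7:4 — peak 7 ≤ 9.

yes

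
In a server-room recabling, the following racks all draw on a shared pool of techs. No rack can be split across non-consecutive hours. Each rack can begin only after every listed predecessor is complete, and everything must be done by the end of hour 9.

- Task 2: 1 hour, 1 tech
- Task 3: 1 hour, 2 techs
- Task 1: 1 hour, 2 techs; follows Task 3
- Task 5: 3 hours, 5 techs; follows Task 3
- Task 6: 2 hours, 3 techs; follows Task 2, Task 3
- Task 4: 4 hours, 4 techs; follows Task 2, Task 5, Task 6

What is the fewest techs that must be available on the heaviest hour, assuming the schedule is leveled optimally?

8

Early-start (Task 2@1, Task 3@1, Task 1@2, Task 5@2, Task 6@2, Task 4@5) gives peak 10: h1:3  h2:10  h3:8  h4:5  h5:4  h6:4  h7:4  h8:4  h9:0.
Shift Task 6→3.
Schedule Task 2@1, Task 3@1, Task 1@2, Task 5@2, Task 6@3, Task 4@5: h1:3  h2:7  h3:8  h4:8  h5:4  h6:4  h7:4  h8:4  h9:0 — peak 8.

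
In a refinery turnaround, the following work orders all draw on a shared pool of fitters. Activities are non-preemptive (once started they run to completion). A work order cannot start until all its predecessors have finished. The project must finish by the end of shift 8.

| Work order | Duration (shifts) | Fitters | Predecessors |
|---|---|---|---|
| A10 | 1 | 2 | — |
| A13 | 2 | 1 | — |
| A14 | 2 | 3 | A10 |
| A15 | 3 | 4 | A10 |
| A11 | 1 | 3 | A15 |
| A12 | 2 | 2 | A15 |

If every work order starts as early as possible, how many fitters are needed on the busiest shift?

8

Early-start schedule: A10@1, A13@1, A14@2, A15@2, A11@5, A12@5.
Load per shift: shift 1: 3, shift 2: 8, shift 3: 7, shift 4: 4, shift 5: 5, shift 6: 2, shift 7: 0, shift 8: 0.
Peak is 8.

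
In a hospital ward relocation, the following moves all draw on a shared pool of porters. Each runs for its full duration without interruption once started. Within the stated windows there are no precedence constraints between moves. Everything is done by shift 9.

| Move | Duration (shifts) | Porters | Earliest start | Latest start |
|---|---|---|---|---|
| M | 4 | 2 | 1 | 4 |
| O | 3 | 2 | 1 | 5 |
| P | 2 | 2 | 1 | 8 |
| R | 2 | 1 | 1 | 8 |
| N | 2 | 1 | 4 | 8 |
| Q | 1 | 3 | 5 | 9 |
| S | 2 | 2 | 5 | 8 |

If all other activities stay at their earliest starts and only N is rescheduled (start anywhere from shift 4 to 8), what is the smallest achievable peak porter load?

7

N@4: s1:7  s2:7  s3:4  s4:3  s5:6  s6:2  s7:0  s8:0  s9:0 → peak 7
N@5: s1:7  s2:7  s3:4  s4:2  s5:6  s6:3  s7:0  s8:0  s9:0 → peak 7
N@6: s1:7  s2:7  s3:4  s4:2  s5:5  s6:3  s7:1  s8:0  s9:0 → peak 7
N@7: s1:7  s2:7  s3:4  s4:2  s5:5  s6:2  s7:1  s8:1  s9:0 → peak 7
N@8: s1:7  s2:7  s3:4  s4:2  s5:5  s6:2  s7:0  s8:1  s9:1 → peak 7
Best is N@4, peak 7.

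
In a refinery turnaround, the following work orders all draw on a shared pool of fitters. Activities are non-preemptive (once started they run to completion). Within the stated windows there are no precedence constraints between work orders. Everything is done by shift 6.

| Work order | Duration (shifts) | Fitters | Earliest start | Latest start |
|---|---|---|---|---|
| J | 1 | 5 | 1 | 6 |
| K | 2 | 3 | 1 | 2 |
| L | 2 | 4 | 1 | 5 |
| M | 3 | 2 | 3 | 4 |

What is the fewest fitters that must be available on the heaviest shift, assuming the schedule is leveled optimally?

Early-start (J@1, K@1, L@1, M@3) gives peak 12: s1:12  s2:7  s3:2  s4:2  s5:2  s6:0.
Shift K→2, L→4.
Schedule J@1, K@2, L@4, M@3: s1:5  s2:3  s3:5  s4:6  s5:6  s6:0 — peak 6.

6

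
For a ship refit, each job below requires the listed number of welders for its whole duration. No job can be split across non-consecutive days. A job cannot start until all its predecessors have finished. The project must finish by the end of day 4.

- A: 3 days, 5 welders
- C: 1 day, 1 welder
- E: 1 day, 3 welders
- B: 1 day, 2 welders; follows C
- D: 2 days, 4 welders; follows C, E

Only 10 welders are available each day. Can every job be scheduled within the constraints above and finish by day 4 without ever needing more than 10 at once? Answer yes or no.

yes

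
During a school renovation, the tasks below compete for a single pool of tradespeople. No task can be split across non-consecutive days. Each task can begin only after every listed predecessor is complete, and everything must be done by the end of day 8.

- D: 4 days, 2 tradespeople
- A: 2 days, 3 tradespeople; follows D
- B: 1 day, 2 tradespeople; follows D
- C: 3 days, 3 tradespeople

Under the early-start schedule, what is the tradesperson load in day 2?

5

At early start, day 2 has: D, C.
Demand: 2 + 3 = 5.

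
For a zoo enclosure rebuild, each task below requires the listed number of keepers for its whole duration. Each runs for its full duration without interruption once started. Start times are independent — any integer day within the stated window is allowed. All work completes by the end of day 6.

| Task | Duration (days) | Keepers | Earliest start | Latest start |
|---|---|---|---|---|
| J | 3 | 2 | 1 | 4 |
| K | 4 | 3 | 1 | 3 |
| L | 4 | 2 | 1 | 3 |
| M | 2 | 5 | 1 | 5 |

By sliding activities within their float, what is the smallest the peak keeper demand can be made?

7

Early-start (J@1, K@1, L@1, M@1) gives peak 12: d1:12  d2:12  d3:7  d4:5  d5:0  d6:0.
Shift M→5.
Schedule J@1, K@1, L@1, M@5: d1:7  d2:7  d3:7  d4:5  d5:5  d6:5 — peak 7.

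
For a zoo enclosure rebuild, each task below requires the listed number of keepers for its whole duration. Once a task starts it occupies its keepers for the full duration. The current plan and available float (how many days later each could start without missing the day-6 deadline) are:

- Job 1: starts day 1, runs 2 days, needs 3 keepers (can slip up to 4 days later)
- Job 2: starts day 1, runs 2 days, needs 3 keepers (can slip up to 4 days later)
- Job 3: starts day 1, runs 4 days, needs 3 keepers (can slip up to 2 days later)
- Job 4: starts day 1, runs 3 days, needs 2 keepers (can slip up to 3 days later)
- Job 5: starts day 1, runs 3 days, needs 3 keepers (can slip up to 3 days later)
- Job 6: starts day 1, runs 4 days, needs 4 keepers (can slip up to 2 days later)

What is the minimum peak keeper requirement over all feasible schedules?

10

Early-start (Job 1@1, Job 2@1, Job 3@1, Job 4@1, Job 5@1, Job 6@1) gives peak 18: d1:18  d2:18  d3:12  d4:7  d5:0  d6:0.
Shift Job 3→3, Job 5→4, Job 6→3.
Schedule Job 1@1, Job 2@1, Job 3@3, Job 4@1, Job 5@4, Job 6@3: d1:8  d2:8  d3:9  d4:10  d5:10  d6:10 — peak 10.
Total keeper-days = 55 over 6 days ⇒ peak ≥ ⌈55/6⌉ = 10, so 10 is optimal.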